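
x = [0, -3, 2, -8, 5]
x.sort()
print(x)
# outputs [-8, -3, 0, 2, 5]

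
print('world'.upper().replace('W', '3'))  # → 3ORLD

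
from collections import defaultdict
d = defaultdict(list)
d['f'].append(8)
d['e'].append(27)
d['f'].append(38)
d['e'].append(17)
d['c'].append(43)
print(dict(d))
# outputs {'f': [8, 38], 'e': [27, 17], 'c': [43]}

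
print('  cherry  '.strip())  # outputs cherry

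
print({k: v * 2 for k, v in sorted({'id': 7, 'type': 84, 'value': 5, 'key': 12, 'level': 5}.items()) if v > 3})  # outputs {'id': 14, 'key': 24, 'level': 10, 'type': 168, 'value': 10}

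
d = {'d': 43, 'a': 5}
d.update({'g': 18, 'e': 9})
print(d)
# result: {'d': 43, 'a': 5, 'g': 18, 'e': 9}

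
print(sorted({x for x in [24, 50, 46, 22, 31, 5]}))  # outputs [5, 22, 24, 31, 46, 50]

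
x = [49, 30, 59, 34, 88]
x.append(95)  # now [49, 30, 59, 34, 88, 95]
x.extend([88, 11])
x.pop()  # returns 11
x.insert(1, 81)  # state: [49, 81, 30, 59, 34, 88, 95, 88]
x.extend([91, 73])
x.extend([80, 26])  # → [49, 81, 30, 59, 34, 88, 95, 88, 91, 73, 80, 26]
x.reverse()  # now [26, 80, 73, 91, 88, 95, 88, 34, 59, 30, 81, 49]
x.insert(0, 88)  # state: [88, 26, 80, 73, 91, 88, 95, 88, 34, 59, 30, 81, 49]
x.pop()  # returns 49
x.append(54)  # [88, 26, 80, 73, 91, 88, 95, 88, 34, 59, 30, 81, 54]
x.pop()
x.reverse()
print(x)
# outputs [81, 30, 59, 34, 88, 95, 88, 91, 73, 80, 26, 88]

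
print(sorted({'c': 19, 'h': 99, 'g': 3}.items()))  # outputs [('c', 19), ('g', 3), ('h', 99)]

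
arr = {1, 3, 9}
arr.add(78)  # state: {1, 3, 9, 78}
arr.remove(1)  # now {3, 9, 78}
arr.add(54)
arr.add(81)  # {3, 9, 54, 78, 81}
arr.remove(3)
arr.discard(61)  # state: {9, 54, 78, 81}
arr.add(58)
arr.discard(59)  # {9, 54, 58, 78, 81}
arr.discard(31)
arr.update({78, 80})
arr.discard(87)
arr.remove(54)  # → {9, 58, 78, 80, 81}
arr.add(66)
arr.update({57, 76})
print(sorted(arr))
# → [9, 57, 58, 66, 76, 78, 80, 81]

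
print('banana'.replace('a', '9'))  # b9n9n9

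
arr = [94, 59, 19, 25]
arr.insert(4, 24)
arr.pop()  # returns 24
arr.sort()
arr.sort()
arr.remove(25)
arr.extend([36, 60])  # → [19, 59, 94, 36, 60]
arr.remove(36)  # [19, 59, 94, 60]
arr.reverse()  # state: [60, 94, 59, 19]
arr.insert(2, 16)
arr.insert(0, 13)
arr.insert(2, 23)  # [13, 60, 23, 94, 16, 59, 19]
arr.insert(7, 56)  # [13, 60, 23, 94, 16, 59, 19, 56]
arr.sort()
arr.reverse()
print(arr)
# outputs [94, 60, 59, 56, 23, 19, 16, 13]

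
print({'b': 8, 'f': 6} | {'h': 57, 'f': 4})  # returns {'b': 8, 'f': 4, 'h': 57}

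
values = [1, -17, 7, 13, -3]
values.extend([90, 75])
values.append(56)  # [1, -17, 7, 13, -3, 90, 75, 56]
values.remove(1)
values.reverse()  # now [56, 75, 90, -3, 13, 7, -17]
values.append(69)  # [56, 75, 90, -3, 13, 7, -17, 69]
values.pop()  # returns 69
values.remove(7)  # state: [56, 75, 90, -3, 13, -17]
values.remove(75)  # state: [56, 90, -3, 13, -17]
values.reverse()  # [-17, 13, -3, 90, 56]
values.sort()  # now [-17, -3, 13, 56, 90]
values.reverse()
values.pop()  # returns -17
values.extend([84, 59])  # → [90, 56, 13, -3, 84, 59]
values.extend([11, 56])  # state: [90, 56, 13, -3, 84, 59, 11, 56]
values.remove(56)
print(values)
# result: [90, 13, -3, 84, 59, 11, 56]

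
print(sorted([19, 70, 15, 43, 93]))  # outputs [15, 19, 43, 70, 93]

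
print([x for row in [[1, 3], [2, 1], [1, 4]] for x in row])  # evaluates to [1, 3, 2, 1, 1, 4]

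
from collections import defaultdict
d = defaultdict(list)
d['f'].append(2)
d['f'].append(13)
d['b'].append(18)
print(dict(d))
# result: {'f': [2, 13], 'b': [18]}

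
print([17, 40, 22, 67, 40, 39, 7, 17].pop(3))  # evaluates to 67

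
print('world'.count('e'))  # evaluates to 0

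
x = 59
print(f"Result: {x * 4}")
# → Result: 236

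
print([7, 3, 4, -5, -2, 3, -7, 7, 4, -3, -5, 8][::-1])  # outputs [8, -5, -3, 4, 7, -7, 3, -2, -5, 4, 3, 7]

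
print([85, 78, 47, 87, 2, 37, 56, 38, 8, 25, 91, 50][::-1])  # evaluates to [50, 91, 25, 8, 38, 56, 37, 2, 87, 47, 78, 85]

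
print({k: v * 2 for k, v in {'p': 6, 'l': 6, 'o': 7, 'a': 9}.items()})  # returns {'p': 12, 'l': 12, 'o': 14, 'a': 18}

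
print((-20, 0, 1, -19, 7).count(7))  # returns 1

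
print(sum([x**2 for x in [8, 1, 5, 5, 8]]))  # 179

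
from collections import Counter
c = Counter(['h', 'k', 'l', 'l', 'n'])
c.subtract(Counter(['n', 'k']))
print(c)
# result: Counter({'l': 2, 'h': 1, 'k': 0, 'n': 0})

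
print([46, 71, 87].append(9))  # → None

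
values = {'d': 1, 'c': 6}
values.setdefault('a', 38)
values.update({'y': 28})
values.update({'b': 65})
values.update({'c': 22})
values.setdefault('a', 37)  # 38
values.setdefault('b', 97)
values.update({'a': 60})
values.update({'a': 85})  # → {'d': 1, 'c': 22, 'a': 85, 'y': 28, 'b': 65}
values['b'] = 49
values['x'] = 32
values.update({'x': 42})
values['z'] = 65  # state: {'d': 1, 'c': 22, 'a': 85, 'y': 28, 'b': 49, 'x': 42, 'z': 65}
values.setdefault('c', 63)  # 22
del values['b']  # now {'d': 1, 'c': 22, 'a': 85, 'y': 28, 'x': 42, 'z': 65}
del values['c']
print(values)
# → {'d': 1, 'a': 85, 'y': 28, 'x': 42, 'z': 65}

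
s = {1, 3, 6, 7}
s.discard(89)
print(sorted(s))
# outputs [1, 3, 6, 7]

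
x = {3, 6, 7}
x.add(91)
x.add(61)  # {3, 6, 7, 61, 91}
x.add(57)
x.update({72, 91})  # {3, 6, 7, 57, 61, 72, 91}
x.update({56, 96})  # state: {3, 6, 7, 56, 57, 61, 72, 91, 96}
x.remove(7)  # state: {3, 6, 56, 57, 61, 72, 91, 96}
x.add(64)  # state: {3, 6, 56, 57, 61, 64, 72, 91, 96}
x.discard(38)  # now {3, 6, 56, 57, 61, 64, 72, 91, 96}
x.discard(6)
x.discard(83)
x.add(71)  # {3, 56, 57, 61, 64, 71, 72, 91, 96}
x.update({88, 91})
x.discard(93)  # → {3, 56, 57, 61, 64, 71, 72, 88, 91, 96}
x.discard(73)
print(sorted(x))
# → [3, 56, 57, 61, 64, 71, 72, 88, 91, 96]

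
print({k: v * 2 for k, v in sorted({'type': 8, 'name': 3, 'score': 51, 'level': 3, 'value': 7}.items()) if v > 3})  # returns {'score': 102, 'type': 16, 'value': 14}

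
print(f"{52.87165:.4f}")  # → 52.8717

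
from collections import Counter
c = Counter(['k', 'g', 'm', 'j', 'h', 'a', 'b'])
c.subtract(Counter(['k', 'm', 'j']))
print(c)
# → Counter({'g': 1, 'h': 1, 'a': 1, 'b': 1, 'k': 0, 'm': 0, 'j': 0})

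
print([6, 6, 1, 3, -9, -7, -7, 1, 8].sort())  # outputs None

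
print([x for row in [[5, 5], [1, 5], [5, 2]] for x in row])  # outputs [5, 5, 1, 5, 5, 2]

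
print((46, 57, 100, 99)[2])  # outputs 100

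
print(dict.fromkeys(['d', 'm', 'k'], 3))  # {'d': 3, 'm': 3, 'k': 3}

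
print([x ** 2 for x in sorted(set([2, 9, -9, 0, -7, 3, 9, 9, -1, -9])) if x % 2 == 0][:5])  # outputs [0, 4]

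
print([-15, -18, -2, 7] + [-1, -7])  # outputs [-15, -18, -2, 7, -1, -7]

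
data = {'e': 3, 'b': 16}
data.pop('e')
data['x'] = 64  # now {'b': 16, 'x': 64}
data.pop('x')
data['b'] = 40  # {'b': 40}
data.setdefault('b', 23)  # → 40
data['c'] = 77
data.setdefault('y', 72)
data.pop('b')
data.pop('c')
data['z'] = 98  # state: {'y': 72, 'z': 98}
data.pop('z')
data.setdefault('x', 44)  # 44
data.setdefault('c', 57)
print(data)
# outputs {'y': 72, 'x': 44, 'c': 57}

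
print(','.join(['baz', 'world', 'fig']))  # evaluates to baz,world,fig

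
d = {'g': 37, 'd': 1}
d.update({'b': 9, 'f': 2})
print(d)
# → {'g': 37, 'd': 1, 'b': 9, 'f': 2}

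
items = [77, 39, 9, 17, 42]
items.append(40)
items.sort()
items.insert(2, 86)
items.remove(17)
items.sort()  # [9, 39, 40, 42, 77, 86]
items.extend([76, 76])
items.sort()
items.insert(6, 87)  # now [9, 39, 40, 42, 76, 76, 87, 77, 86]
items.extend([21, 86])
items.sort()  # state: [9, 21, 39, 40, 42, 76, 76, 77, 86, 86, 87]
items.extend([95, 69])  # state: [9, 21, 39, 40, 42, 76, 76, 77, 86, 86, 87, 95, 69]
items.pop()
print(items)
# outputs [9, 21, 39, 40, 42, 76, 76, 77, 86, 86, 87, 95]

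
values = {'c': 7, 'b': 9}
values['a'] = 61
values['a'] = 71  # {'c': 7, 'b': 9, 'a': 71}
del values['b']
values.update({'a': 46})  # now {'c': 7, 'a': 46}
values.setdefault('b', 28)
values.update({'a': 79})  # {'c': 7, 'a': 79, 'b': 28}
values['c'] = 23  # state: {'c': 23, 'a': 79, 'b': 28}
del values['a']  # {'c': 23, 'b': 28}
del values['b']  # {'c': 23}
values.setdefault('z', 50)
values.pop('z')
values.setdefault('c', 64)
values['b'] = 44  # {'c': 23, 'b': 44}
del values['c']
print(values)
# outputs {'b': 44}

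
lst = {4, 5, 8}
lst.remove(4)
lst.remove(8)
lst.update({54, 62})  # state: {5, 54, 62}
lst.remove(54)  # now {5, 62}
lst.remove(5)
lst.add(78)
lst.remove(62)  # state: {78}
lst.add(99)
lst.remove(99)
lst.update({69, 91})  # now {69, 78, 91}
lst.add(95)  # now {69, 78, 91, 95}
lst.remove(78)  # {69, 91, 95}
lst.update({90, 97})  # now {69, 90, 91, 95, 97}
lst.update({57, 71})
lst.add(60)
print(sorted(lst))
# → [57, 60, 69, 71, 90, 91, 95, 97]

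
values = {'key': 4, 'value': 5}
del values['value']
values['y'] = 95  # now {'key': 4, 'y': 95}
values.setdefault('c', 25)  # 25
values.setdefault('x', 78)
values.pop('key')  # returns 4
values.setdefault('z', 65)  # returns 65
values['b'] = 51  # {'y': 95, 'c': 25, 'x': 78, 'z': 65, 'b': 51}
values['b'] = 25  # {'y': 95, 'c': 25, 'x': 78, 'z': 65, 'b': 25}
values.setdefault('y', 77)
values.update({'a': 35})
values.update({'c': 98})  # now {'y': 95, 'c': 98, 'x': 78, 'z': 65, 'b': 25, 'a': 35}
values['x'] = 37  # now {'y': 95, 'c': 98, 'x': 37, 'z': 65, 'b': 25, 'a': 35}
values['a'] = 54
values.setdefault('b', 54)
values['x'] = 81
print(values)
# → {'y': 95, 'c': 98, 'x': 81, 'z': 65, 'b': 25, 'a': 54}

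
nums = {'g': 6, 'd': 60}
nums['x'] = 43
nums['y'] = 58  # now {'g': 6, 'd': 60, 'x': 43, 'y': 58}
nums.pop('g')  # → 6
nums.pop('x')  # 43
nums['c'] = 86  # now {'d': 60, 'y': 58, 'c': 86}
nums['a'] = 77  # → {'d': 60, 'y': 58, 'c': 86, 'a': 77}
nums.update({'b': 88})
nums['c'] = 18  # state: {'d': 60, 'y': 58, 'c': 18, 'a': 77, 'b': 88}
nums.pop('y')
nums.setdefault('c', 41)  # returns 18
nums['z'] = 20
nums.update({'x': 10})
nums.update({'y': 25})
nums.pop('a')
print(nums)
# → {'d': 60, 'c': 18, 'b': 88, 'z': 20, 'x': 10, 'y': 25}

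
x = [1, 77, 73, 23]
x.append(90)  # [1, 77, 73, 23, 90]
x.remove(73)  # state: [1, 77, 23, 90]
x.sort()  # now [1, 23, 77, 90]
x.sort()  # [1, 23, 77, 90]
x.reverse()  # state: [90, 77, 23, 1]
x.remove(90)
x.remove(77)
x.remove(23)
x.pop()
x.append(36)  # [36]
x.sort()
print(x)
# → [36]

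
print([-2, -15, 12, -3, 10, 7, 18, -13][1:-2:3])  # [-15, 10]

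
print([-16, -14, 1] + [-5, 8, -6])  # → [-16, -14, 1, -5, 8, -6]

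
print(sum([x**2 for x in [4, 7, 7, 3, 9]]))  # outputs 204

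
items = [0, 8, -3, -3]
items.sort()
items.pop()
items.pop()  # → 0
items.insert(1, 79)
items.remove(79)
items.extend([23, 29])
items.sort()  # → [-3, -3, 23, 29]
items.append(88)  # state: [-3, -3, 23, 29, 88]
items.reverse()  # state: [88, 29, 23, -3, -3]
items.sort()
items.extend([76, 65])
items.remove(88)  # [-3, -3, 23, 29, 76, 65]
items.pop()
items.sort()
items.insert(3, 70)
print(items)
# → [-3, -3, 23, 70, 29, 76]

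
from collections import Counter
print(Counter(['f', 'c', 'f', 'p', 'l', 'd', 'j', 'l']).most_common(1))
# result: [('f', 2)]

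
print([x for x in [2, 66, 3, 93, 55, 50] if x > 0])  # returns [2, 66, 3, 93, 55, 50]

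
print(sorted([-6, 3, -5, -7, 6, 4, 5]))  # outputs [-7, -6, -5, 3, 4, 5, 6]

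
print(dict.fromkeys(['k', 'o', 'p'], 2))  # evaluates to {'k': 2, 'o': 2, 'p': 2}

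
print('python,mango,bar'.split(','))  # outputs ['python', 'mango', 'bar']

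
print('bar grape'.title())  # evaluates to Bar Grape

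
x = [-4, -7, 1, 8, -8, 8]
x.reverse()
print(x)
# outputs [8, -8, 8, 1, -7, -4]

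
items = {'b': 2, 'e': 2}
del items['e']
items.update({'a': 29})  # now {'b': 2, 'a': 29}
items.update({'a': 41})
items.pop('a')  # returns 41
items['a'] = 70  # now {'b': 2, 'a': 70}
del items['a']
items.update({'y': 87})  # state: {'b': 2, 'y': 87}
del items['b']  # {'y': 87}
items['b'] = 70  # {'y': 87, 'b': 70}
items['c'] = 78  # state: {'y': 87, 'b': 70, 'c': 78}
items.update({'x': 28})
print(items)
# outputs {'y': 87, 'b': 70, 'c': 78, 'x': 28}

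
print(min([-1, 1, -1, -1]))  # -1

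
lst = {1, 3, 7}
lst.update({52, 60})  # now {1, 3, 7, 52, 60}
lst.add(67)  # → {1, 3, 7, 52, 60, 67}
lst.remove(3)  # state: {1, 7, 52, 60, 67}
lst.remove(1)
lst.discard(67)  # {7, 52, 60}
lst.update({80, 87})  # {7, 52, 60, 80, 87}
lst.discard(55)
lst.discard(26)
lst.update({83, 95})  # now {7, 52, 60, 80, 83, 87, 95}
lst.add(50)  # {7, 50, 52, 60, 80, 83, 87, 95}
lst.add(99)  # {7, 50, 52, 60, 80, 83, 87, 95, 99}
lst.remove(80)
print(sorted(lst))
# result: [7, 50, 52, 60, 83, 87, 95, 99]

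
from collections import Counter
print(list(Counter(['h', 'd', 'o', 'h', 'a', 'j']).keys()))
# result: ['h', 'd', 'o', 'a', 'j']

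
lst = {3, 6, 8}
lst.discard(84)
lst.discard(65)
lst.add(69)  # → {3, 6, 8, 69}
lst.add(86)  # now {3, 6, 8, 69, 86}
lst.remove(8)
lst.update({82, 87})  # {3, 6, 69, 82, 86, 87}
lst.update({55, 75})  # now {3, 6, 55, 69, 75, 82, 86, 87}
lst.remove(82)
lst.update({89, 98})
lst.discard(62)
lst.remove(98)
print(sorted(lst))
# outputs [3, 6, 55, 69, 75, 86, 87, 89]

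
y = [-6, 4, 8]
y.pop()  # 8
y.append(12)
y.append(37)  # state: [-6, 4, 12, 37]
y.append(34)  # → [-6, 4, 12, 37, 34]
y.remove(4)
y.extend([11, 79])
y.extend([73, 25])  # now [-6, 12, 37, 34, 11, 79, 73, 25]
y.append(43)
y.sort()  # [-6, 11, 12, 25, 34, 37, 43, 73, 79]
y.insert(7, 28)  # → [-6, 11, 12, 25, 34, 37, 43, 28, 73, 79]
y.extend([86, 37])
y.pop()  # 37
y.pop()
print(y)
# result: [-6, 11, 12, 25, 34, 37, 43, 28, 73, 79]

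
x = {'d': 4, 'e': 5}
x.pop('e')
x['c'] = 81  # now {'d': 4, 'c': 81}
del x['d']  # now {'c': 81}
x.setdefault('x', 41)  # 41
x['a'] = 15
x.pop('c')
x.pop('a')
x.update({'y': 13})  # {'x': 41, 'y': 13}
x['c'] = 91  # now {'x': 41, 'y': 13, 'c': 91}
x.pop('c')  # 91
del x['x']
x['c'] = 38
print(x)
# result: {'y': 13, 'c': 38}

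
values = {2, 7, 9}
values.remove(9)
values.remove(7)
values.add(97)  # {2, 97}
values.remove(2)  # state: {97}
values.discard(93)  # {97}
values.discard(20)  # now {97}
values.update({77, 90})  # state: {77, 90, 97}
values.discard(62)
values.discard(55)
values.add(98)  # {77, 90, 97, 98}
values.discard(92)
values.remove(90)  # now {77, 97, 98}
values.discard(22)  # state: {77, 97, 98}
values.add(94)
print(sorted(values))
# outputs [77, 94, 97, 98]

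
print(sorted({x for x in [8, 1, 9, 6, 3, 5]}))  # [1, 3, 5, 6, 8, 9]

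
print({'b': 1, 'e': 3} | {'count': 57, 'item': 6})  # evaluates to {'b': 1, 'e': 3, 'count': 57, 'item': 6}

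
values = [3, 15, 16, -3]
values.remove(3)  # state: [15, 16, -3]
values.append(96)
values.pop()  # 96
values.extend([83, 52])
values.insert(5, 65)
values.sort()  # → [-3, 15, 16, 52, 65, 83]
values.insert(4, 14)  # [-3, 15, 16, 52, 14, 65, 83]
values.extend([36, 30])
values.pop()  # 30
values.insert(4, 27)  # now [-3, 15, 16, 52, 27, 14, 65, 83, 36]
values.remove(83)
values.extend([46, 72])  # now [-3, 15, 16, 52, 27, 14, 65, 36, 46, 72]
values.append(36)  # [-3, 15, 16, 52, 27, 14, 65, 36, 46, 72, 36]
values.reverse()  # [36, 72, 46, 36, 65, 14, 27, 52, 16, 15, -3]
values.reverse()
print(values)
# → [-3, 15, 16, 52, 27, 14, 65, 36, 46, 72, 36]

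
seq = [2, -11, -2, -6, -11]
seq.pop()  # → -11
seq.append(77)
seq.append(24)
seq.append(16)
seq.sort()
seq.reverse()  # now [77, 24, 16, 2, -2, -6, -11]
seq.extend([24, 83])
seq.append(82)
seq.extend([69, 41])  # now [77, 24, 16, 2, -2, -6, -11, 24, 83, 82, 69, 41]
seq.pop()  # 41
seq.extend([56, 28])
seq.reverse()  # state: [28, 56, 69, 82, 83, 24, -11, -6, -2, 2, 16, 24, 77]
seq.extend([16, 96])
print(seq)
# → [28, 56, 69, 82, 83, 24, -11, -6, -2, 2, 16, 24, 77, 16, 96]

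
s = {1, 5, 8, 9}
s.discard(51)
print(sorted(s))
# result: [1, 5, 8, 9]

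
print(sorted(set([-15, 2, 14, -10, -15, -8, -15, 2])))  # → [-15, -10, -8, 2, 14]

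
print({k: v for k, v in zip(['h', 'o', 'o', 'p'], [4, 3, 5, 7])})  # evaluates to {'h': 4, 'o': 5, 'p': 7}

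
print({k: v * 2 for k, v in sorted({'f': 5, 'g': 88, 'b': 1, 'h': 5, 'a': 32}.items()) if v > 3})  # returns {'a': 64, 'f': 10, 'g': 176, 'h': 10}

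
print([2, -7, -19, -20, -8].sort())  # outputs None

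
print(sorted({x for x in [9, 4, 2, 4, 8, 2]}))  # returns [2, 4, 8, 9]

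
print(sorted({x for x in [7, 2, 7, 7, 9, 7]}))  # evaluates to [2, 7, 9]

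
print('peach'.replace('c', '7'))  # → pea7h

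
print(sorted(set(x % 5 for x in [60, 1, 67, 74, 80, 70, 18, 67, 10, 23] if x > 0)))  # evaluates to [0, 1, 2, 3, 4]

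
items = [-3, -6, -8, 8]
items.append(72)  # [-3, -6, -8, 8, 72]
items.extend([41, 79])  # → [-3, -6, -8, 8, 72, 41, 79]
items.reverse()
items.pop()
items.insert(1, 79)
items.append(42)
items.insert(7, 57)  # [79, 79, 41, 72, 8, -8, -6, 57, 42]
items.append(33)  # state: [79, 79, 41, 72, 8, -8, -6, 57, 42, 33]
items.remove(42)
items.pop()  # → 33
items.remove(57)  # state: [79, 79, 41, 72, 8, -8, -6]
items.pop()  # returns -6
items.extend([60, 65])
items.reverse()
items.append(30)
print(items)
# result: [65, 60, -8, 8, 72, 41, 79, 79, 30]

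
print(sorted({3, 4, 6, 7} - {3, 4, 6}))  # [7]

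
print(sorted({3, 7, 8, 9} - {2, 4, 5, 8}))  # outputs [3, 7, 9]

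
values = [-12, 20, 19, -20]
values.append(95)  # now [-12, 20, 19, -20, 95]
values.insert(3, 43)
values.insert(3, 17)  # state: [-12, 20, 19, 17, 43, -20, 95]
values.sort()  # [-20, -12, 17, 19, 20, 43, 95]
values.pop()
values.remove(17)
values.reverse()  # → [43, 20, 19, -12, -20]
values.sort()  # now [-20, -12, 19, 20, 43]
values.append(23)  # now [-20, -12, 19, 20, 43, 23]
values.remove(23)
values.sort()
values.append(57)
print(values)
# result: [-20, -12, 19, 20, 43, 57]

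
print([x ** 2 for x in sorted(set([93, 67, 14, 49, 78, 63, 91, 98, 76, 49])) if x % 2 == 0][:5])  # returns [196, 5776, 6084, 9604]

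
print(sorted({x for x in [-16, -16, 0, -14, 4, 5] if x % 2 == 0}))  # [-16, -14, 0, 4]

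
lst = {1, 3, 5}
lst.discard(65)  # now {1, 3, 5}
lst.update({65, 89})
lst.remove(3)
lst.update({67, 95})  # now {1, 5, 65, 67, 89, 95}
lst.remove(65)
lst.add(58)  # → {1, 5, 58, 67, 89, 95}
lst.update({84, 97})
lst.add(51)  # {1, 5, 51, 58, 67, 84, 89, 95, 97}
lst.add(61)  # {1, 5, 51, 58, 61, 67, 84, 89, 95, 97}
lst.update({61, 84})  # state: {1, 5, 51, 58, 61, 67, 84, 89, 95, 97}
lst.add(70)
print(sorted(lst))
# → [1, 5, 51, 58, 61, 67, 70, 84, 89, 95, 97]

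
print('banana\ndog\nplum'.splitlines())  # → ['banana', 'dog', 'plum']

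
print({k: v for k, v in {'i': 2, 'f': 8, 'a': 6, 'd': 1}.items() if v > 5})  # {'f': 8, 'a': 6}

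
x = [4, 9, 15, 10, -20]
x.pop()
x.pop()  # 10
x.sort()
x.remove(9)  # [4, 15]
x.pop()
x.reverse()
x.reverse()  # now [4]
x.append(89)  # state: [4, 89]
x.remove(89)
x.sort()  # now [4]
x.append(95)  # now [4, 95]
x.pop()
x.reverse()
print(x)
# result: [4]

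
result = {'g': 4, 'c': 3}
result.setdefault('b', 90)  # 90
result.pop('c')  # 3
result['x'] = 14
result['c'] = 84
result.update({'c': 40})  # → {'g': 4, 'b': 90, 'x': 14, 'c': 40}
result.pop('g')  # 4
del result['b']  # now {'x': 14, 'c': 40}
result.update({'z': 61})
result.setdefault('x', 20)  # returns 14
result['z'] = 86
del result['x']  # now {'c': 40, 'z': 86}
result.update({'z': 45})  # {'c': 40, 'z': 45}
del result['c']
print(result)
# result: {'z': 45}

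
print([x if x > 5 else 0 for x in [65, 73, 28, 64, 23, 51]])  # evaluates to [65, 73, 28, 64, 23, 51]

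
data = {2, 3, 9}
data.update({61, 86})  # {2, 3, 9, 61, 86}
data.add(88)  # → {2, 3, 9, 61, 86, 88}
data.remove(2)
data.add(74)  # {3, 9, 61, 74, 86, 88}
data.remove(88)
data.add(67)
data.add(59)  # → {3, 9, 59, 61, 67, 74, 86}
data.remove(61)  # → {3, 9, 59, 67, 74, 86}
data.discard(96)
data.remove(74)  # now {3, 9, 59, 67, 86}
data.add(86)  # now {3, 9, 59, 67, 86}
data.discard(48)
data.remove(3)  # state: {9, 59, 67, 86}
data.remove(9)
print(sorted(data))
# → [59, 67, 86]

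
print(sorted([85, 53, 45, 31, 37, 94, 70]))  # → [31, 37, 45, 53, 70, 85, 94]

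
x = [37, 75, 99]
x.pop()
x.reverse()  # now [75, 37]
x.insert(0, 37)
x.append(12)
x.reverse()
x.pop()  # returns 37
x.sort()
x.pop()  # 75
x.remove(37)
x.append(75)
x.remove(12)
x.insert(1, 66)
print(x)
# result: [75, 66]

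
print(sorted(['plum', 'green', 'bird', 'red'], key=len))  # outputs ['red', 'plum', 'bird', 'green']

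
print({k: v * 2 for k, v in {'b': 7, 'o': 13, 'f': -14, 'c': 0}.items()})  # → {'b': 14, 'o': 26, 'f': -28, 'c': 0}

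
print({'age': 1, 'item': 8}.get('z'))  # None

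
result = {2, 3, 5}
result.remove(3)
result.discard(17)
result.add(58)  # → {2, 5, 58}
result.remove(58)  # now {2, 5}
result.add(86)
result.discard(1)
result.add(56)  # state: {2, 5, 56, 86}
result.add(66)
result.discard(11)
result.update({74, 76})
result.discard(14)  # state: {2, 5, 56, 66, 74, 76, 86}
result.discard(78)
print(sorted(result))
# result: [2, 5, 56, 66, 74, 76, 86]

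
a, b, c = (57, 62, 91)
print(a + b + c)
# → 210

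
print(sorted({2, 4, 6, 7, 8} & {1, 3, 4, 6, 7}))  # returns [4, 6, 7]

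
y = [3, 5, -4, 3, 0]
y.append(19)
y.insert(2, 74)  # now [3, 5, 74, -4, 3, 0, 19]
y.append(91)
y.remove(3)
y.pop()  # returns 91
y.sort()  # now [-4, 0, 3, 5, 19, 74]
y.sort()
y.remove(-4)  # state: [0, 3, 5, 19, 74]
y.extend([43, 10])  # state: [0, 3, 5, 19, 74, 43, 10]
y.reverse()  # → [10, 43, 74, 19, 5, 3, 0]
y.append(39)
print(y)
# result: [10, 43, 74, 19, 5, 3, 0, 39]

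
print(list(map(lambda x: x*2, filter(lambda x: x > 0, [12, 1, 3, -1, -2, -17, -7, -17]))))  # [24, 2, 6]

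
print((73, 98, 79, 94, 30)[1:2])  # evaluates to (98,)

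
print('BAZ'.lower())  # baz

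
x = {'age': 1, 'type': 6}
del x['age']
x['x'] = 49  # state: {'type': 6, 'x': 49}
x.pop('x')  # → 49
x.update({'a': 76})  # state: {'type': 6, 'a': 76}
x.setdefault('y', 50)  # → 50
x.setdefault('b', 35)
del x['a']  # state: {'type': 6, 'y': 50, 'b': 35}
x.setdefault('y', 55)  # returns 50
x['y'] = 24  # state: {'type': 6, 'y': 24, 'b': 35}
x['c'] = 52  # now {'type': 6, 'y': 24, 'b': 35, 'c': 52}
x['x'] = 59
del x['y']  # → {'type': 6, 'b': 35, 'c': 52, 'x': 59}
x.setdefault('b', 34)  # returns 35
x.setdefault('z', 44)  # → 44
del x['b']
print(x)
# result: {'type': 6, 'c': 52, 'x': 59, 'z': 44}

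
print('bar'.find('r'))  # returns 2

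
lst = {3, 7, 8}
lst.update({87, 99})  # {3, 7, 8, 87, 99}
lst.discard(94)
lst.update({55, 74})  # {3, 7, 8, 55, 74, 87, 99}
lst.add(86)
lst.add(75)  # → {3, 7, 8, 55, 74, 75, 86, 87, 99}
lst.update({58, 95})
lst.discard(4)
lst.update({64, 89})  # {3, 7, 8, 55, 58, 64, 74, 75, 86, 87, 89, 95, 99}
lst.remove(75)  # {3, 7, 8, 55, 58, 64, 74, 86, 87, 89, 95, 99}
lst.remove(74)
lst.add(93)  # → {3, 7, 8, 55, 58, 64, 86, 87, 89, 93, 95, 99}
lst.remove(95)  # {3, 7, 8, 55, 58, 64, 86, 87, 89, 93, 99}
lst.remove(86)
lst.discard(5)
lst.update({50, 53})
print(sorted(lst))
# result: [3, 7, 8, 50, 53, 55, 58, 64, 87, 89, 93, 99]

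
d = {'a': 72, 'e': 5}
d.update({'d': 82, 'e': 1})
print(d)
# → {'a': 72, 'e': 1, 'd': 82}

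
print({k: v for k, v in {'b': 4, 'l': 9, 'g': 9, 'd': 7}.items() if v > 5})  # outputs {'l': 9, 'g': 9, 'd': 7}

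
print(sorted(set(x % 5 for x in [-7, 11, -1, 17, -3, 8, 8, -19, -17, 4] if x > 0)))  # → [1, 2, 3, 4]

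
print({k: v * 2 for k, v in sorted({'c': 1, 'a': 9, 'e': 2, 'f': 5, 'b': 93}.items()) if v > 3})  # {'a': 18, 'b': 186, 'f': 10}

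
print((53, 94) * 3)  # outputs (53, 94, 53, 94, 53, 94)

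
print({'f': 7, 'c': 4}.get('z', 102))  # 102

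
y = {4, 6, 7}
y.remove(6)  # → {4, 7}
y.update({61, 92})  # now {4, 7, 61, 92}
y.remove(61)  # {4, 7, 92}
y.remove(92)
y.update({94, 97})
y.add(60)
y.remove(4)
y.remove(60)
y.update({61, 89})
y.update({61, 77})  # {7, 61, 77, 89, 94, 97}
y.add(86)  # {7, 61, 77, 86, 89, 94, 97}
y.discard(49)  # {7, 61, 77, 86, 89, 94, 97}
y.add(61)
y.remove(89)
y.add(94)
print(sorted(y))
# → [7, 61, 77, 86, 94, 97]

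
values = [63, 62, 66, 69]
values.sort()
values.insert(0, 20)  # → [20, 62, 63, 66, 69]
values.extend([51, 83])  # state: [20, 62, 63, 66, 69, 51, 83]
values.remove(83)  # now [20, 62, 63, 66, 69, 51]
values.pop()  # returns 51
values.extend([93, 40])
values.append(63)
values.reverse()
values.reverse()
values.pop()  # 63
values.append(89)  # [20, 62, 63, 66, 69, 93, 40, 89]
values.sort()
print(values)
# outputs [20, 40, 62, 63, 66, 69, 89, 93]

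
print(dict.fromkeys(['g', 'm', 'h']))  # {'g': None, 'm': None, 'h': None}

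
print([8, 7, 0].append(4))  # None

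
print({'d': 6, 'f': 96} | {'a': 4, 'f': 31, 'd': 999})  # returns {'d': 999, 'f': 31, 'a': 4}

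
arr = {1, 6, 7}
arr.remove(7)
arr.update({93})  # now {1, 6, 93}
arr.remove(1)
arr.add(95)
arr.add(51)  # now {6, 51, 93, 95}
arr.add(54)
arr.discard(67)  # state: {6, 51, 54, 93, 95}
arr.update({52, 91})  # {6, 51, 52, 54, 91, 93, 95}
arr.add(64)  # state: {6, 51, 52, 54, 64, 91, 93, 95}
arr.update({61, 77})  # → {6, 51, 52, 54, 61, 64, 77, 91, 93, 95}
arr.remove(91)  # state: {6, 51, 52, 54, 61, 64, 77, 93, 95}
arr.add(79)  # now {6, 51, 52, 54, 61, 64, 77, 79, 93, 95}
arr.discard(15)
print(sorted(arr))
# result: [6, 51, 52, 54, 61, 64, 77, 79, 93, 95]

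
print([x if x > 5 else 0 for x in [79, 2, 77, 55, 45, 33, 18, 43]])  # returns [79, 0, 77, 55, 45, 33, 18, 43]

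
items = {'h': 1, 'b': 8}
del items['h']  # {'b': 8}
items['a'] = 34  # {'b': 8, 'a': 34}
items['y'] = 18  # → {'b': 8, 'a': 34, 'y': 18}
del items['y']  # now {'b': 8, 'a': 34}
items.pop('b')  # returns 8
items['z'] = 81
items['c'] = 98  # {'a': 34, 'z': 81, 'c': 98}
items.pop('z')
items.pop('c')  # 98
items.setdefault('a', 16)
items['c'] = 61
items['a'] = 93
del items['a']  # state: {'c': 61}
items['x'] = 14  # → {'c': 61, 'x': 14}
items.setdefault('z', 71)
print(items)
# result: {'c': 61, 'x': 14, 'z': 71}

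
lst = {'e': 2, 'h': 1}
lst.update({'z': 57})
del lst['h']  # {'e': 2, 'z': 57}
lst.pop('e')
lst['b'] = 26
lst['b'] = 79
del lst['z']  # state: {'b': 79}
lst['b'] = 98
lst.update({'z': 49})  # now {'b': 98, 'z': 49}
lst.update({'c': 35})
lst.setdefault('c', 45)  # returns 35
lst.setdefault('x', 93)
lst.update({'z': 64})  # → {'b': 98, 'z': 64, 'c': 35, 'x': 93}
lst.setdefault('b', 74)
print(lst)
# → {'b': 98, 'z': 64, 'c': 35, 'x': 93}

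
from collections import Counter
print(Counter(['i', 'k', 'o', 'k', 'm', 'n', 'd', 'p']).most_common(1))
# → [('k', 2)]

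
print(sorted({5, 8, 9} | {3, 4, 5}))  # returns [3, 4, 5, 8, 9]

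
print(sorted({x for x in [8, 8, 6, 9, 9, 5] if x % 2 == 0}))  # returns [6, 8]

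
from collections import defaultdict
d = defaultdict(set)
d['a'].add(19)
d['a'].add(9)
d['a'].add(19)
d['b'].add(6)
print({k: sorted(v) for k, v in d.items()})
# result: {'a': [9, 19], 'b': [6]}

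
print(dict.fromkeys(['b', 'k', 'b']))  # {'b': None, 'k': None}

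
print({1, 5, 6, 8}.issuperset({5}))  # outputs True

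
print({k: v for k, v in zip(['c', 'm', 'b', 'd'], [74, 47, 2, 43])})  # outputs {'c': 74, 'm': 47, 'b': 2, 'd': 43}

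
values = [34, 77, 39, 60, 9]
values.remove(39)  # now [34, 77, 60, 9]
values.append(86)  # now [34, 77, 60, 9, 86]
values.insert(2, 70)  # [34, 77, 70, 60, 9, 86]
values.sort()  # [9, 34, 60, 70, 77, 86]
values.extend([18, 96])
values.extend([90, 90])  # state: [9, 34, 60, 70, 77, 86, 18, 96, 90, 90]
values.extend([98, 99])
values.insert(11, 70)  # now [9, 34, 60, 70, 77, 86, 18, 96, 90, 90, 98, 70, 99]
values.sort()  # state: [9, 18, 34, 60, 70, 70, 77, 86, 90, 90, 96, 98, 99]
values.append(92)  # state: [9, 18, 34, 60, 70, 70, 77, 86, 90, 90, 96, 98, 99, 92]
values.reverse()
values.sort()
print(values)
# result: [9, 18, 34, 60, 70, 70, 77, 86, 90, 90, 92, 96, 98, 99]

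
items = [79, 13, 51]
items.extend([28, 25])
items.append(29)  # [79, 13, 51, 28, 25, 29]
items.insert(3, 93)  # [79, 13, 51, 93, 28, 25, 29]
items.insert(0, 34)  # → [34, 79, 13, 51, 93, 28, 25, 29]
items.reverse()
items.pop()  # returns 34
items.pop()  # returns 79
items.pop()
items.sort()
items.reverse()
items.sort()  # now [25, 28, 29, 51, 93]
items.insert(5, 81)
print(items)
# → [25, 28, 29, 51, 93, 81]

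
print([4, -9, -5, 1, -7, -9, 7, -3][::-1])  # [-3, 7, -9, -7, 1, -5, -9, 4]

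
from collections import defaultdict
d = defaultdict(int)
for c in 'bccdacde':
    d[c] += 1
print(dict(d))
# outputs {'b': 1, 'c': 3, 'd': 2, 'a': 1, 'e': 1}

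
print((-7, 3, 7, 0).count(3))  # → 1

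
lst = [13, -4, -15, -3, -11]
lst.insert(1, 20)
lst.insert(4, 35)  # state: [13, 20, -4, -15, 35, -3, -11]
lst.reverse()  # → [-11, -3, 35, -15, -4, 20, 13]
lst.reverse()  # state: [13, 20, -4, -15, 35, -3, -11]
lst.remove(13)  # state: [20, -4, -15, 35, -3, -11]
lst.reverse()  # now [-11, -3, 35, -15, -4, 20]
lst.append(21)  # [-11, -3, 35, -15, -4, 20, 21]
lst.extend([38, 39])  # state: [-11, -3, 35, -15, -4, 20, 21, 38, 39]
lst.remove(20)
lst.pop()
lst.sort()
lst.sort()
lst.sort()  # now [-15, -11, -4, -3, 21, 35, 38]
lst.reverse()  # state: [38, 35, 21, -3, -4, -11, -15]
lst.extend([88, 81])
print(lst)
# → [38, 35, 21, -3, -4, -11, -15, 88, 81]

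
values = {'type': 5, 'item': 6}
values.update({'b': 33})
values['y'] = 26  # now {'type': 5, 'item': 6, 'b': 33, 'y': 26}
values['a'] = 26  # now {'type': 5, 'item': 6, 'b': 33, 'y': 26, 'a': 26}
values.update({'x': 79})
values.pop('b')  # 33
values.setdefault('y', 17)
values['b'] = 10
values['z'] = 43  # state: {'type': 5, 'item': 6, 'y': 26, 'a': 26, 'x': 79, 'b': 10, 'z': 43}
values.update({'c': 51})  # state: {'type': 5, 'item': 6, 'y': 26, 'a': 26, 'x': 79, 'b': 10, 'z': 43, 'c': 51}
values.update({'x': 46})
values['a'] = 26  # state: {'type': 5, 'item': 6, 'y': 26, 'a': 26, 'x': 46, 'b': 10, 'z': 43, 'c': 51}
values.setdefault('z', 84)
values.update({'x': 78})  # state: {'type': 5, 'item': 6, 'y': 26, 'a': 26, 'x': 78, 'b': 10, 'z': 43, 'c': 51}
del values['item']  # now {'type': 5, 'y': 26, 'a': 26, 'x': 78, 'b': 10, 'z': 43, 'c': 51}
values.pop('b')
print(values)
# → {'type': 5, 'y': 26, 'a': 26, 'x': 78, 'z': 43, 'c': 51}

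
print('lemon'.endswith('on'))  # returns True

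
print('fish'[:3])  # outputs fis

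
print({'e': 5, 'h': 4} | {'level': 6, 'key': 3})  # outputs {'e': 5, 'h': 4, 'level': 6, 'key': 3}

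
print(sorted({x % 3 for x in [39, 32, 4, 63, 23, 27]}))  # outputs [0, 1, 2]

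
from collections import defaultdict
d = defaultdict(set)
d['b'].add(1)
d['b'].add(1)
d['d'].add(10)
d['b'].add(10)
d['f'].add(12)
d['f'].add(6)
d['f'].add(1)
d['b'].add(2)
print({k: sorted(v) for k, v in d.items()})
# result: {'b': [1, 2, 10], 'd': [10], 'f': [1, 6, 12]}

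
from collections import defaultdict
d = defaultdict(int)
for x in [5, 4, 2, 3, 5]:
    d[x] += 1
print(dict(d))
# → {5: 2, 4: 1, 2: 1, 3: 1}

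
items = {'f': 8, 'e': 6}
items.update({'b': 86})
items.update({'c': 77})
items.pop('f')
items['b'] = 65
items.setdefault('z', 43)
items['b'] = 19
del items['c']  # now {'e': 6, 'b': 19, 'z': 43}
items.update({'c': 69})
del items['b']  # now {'e': 6, 'z': 43, 'c': 69}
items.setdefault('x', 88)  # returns 88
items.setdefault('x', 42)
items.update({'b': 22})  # {'e': 6, 'z': 43, 'c': 69, 'x': 88, 'b': 22}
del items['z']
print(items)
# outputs {'e': 6, 'c': 69, 'x': 88, 'b': 22}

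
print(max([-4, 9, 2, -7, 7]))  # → 9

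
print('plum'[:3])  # plu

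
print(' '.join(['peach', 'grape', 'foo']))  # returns peach grape foo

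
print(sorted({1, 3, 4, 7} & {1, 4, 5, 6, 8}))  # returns [1, 4]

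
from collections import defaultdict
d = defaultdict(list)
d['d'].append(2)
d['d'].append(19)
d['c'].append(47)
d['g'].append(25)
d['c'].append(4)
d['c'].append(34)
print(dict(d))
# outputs {'d': [2, 19], 'c': [47, 4, 34], 'g': [25]}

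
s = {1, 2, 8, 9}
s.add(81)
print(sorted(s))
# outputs [1, 2, 8, 9, 81]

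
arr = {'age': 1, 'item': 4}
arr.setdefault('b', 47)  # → 47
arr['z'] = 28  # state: {'age': 1, 'item': 4, 'b': 47, 'z': 28}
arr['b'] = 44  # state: {'age': 1, 'item': 4, 'b': 44, 'z': 28}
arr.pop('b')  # 44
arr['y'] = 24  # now {'age': 1, 'item': 4, 'z': 28, 'y': 24}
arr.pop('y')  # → 24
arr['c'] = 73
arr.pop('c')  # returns 73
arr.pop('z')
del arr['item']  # {'age': 1}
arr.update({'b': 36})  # {'age': 1, 'b': 36}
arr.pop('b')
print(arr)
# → {'age': 1}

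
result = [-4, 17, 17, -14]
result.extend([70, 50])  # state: [-4, 17, 17, -14, 70, 50]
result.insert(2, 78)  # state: [-4, 17, 78, 17, -14, 70, 50]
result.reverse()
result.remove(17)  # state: [50, 70, -14, 78, 17, -4]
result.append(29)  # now [50, 70, -14, 78, 17, -4, 29]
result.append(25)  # [50, 70, -14, 78, 17, -4, 29, 25]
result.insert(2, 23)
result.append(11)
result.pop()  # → 11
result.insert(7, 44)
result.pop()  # 25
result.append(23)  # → [50, 70, 23, -14, 78, 17, -4, 44, 29, 23]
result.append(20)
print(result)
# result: [50, 70, 23, -14, 78, 17, -4, 44, 29, 23, 20]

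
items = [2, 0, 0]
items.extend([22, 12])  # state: [2, 0, 0, 22, 12]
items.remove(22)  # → [2, 0, 0, 12]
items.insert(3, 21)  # [2, 0, 0, 21, 12]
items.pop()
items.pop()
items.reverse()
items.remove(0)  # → [0, 2]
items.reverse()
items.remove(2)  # [0]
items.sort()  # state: [0]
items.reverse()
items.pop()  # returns 0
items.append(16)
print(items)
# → [16]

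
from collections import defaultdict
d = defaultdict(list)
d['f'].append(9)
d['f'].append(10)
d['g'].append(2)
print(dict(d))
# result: {'f': [9, 10], 'g': [2]}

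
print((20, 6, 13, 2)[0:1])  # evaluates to (20,)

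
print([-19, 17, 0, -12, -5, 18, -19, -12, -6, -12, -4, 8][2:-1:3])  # [0, 18, -6]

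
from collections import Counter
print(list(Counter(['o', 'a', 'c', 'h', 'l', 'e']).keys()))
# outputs ['o', 'a', 'c', 'h', 'l', 'e']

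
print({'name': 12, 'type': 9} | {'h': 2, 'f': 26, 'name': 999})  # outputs {'name': 999, 'type': 9, 'h': 2, 'f': 26}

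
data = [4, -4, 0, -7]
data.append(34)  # [4, -4, 0, -7, 34]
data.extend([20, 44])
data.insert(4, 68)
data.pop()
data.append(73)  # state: [4, -4, 0, -7, 68, 34, 20, 73]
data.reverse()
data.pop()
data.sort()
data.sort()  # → [-7, -4, 0, 20, 34, 68, 73]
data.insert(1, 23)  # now [-7, 23, -4, 0, 20, 34, 68, 73]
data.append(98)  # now [-7, 23, -4, 0, 20, 34, 68, 73, 98]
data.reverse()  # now [98, 73, 68, 34, 20, 0, -4, 23, -7]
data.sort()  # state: [-7, -4, 0, 20, 23, 34, 68, 73, 98]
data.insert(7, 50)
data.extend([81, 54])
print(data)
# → [-7, -4, 0, 20, 23, 34, 68, 50, 73, 98, 81, 54]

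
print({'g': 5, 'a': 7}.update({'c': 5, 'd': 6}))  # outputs None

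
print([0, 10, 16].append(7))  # None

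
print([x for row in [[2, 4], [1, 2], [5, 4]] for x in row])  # [2, 4, 1, 2, 5, 4]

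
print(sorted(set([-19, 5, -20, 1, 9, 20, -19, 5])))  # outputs [-20, -19, 1, 5, 9, 20]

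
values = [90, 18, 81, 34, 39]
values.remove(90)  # [18, 81, 34, 39]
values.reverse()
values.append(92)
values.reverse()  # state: [92, 18, 81, 34, 39]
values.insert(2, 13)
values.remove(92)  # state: [18, 13, 81, 34, 39]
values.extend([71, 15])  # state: [18, 13, 81, 34, 39, 71, 15]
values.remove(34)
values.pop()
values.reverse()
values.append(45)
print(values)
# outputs [71, 39, 81, 13, 18, 45]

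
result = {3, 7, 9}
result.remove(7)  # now {3, 9}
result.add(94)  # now {3, 9, 94}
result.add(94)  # {3, 9, 94}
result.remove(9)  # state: {3, 94}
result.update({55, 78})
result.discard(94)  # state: {3, 55, 78}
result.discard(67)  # {3, 55, 78}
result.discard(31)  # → {3, 55, 78}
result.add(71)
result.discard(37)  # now {3, 55, 71, 78}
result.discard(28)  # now {3, 55, 71, 78}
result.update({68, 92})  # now {3, 55, 68, 71, 78, 92}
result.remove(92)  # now {3, 55, 68, 71, 78}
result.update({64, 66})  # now {3, 55, 64, 66, 68, 71, 78}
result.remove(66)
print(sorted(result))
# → [3, 55, 64, 68, 71, 78]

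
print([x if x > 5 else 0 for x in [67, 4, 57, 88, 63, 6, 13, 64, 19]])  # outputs [67, 0, 57, 88, 63, 6, 13, 64, 19]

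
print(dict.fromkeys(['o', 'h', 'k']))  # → {'o': None, 'h': None, 'k': None}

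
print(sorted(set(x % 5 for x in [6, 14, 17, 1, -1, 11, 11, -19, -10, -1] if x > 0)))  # [1, 2, 4]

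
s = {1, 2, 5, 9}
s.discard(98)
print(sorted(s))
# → [1, 2, 5, 9]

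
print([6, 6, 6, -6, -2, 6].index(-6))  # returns 3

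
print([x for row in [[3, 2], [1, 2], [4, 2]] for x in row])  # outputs [3, 2, 1, 2, 4, 2]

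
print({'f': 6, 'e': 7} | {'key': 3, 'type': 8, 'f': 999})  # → {'f': 999, 'e': 7, 'key': 3, 'type': 8}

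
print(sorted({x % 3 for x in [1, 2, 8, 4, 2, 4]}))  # [1, 2]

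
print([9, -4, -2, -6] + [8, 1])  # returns [9, -4, -2, -6, 8, 1]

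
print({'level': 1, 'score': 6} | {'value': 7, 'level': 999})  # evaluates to {'level': 999, 'score': 6, 'value': 7}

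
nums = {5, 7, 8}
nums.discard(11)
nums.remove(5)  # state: {7, 8}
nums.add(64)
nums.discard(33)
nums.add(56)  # {7, 8, 56, 64}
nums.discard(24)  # {7, 8, 56, 64}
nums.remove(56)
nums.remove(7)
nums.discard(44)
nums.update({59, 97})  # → {8, 59, 64, 97}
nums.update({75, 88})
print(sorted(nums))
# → [8, 59, 64, 75, 88, 97]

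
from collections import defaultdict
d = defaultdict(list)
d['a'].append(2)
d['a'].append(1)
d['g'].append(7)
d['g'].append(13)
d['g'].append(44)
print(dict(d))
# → {'a': [2, 1], 'g': [7, 13, 44]}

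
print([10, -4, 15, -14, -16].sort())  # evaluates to None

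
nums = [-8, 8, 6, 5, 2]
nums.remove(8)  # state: [-8, 6, 5, 2]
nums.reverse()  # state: [2, 5, 6, -8]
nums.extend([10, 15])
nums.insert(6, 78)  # [2, 5, 6, -8, 10, 15, 78]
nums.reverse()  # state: [78, 15, 10, -8, 6, 5, 2]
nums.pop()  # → 2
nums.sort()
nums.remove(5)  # [-8, 6, 10, 15, 78]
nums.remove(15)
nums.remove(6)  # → [-8, 10, 78]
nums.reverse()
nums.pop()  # -8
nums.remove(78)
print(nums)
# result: [10]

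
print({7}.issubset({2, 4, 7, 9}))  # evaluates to True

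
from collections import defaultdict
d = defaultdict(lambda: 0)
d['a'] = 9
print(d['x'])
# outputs 0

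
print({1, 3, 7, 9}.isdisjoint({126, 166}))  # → True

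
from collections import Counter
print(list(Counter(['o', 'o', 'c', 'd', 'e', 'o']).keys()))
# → ['o', 'c', 'd', 'e']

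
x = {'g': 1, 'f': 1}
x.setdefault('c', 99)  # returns 99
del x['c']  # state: {'g': 1, 'f': 1}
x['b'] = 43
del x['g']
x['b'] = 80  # {'f': 1, 'b': 80}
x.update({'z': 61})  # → {'f': 1, 'b': 80, 'z': 61}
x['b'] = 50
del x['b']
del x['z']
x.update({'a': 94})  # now {'f': 1, 'a': 94}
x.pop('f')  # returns 1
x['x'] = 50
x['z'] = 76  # {'a': 94, 'x': 50, 'z': 76}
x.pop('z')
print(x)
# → {'a': 94, 'x': 50}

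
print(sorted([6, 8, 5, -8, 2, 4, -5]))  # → [-8, -5, 2, 4, 5, 6, 8]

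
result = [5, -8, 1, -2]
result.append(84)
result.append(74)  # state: [5, -8, 1, -2, 84, 74]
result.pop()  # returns 74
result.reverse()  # [84, -2, 1, -8, 5]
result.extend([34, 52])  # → [84, -2, 1, -8, 5, 34, 52]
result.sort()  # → [-8, -2, 1, 5, 34, 52, 84]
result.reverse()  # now [84, 52, 34, 5, 1, -2, -8]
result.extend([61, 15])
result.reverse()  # [15, 61, -8, -2, 1, 5, 34, 52, 84]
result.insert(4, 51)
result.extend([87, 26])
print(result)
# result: [15, 61, -8, -2, 51, 1, 5, 34, 52, 84, 87, 26]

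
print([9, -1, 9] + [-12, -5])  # [9, -1, 9, -12, -5]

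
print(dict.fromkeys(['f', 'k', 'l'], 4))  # {'f': 4, 'k': 4, 'l': 4}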